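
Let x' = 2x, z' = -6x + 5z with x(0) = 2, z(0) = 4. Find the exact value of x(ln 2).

8

A = [[2,0],[-6,5]]; eigenvalues λ = 5, 2.
Eigenvectors: (0,-1) for λ=5, (1,2) for λ=2.
From the initial condition, c_1 = 0, c_2 = 2.
x(ln 2) = (0)(2^5)(0) + (2)(2^2)(1) = 8.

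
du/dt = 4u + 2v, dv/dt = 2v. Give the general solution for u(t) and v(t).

Coefficient matrix A = [[4, 2], [0, 2]].
Characteristic polynomial det(A - λI) = λ^2 - 6λ + 8 = 0.
Eigenvalues λ = 2, 4.
For λ=2: (A-λI) row 1 is [2, 2], so an eigenvector is (-1, 1).
For λ=4: (A-λI) row 1 is [0, 2], so an eigenvector is (-1, 0).
General solution: K_1e^(2t)(-1,1) + K_2e^(4t)(-1,0).

u(t) = -K_1e^(2t) - K_2e^(4t), v(t) = K_1e^(2t)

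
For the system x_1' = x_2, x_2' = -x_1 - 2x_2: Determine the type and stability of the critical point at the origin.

A = [[0,1],[-1,-2]]; det(A-λI) = λ^2 + 2λ + 1.
repeated λ = -1 with a single eigenvector.

stable improper node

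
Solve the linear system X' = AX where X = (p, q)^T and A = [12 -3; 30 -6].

p(t) = -K_1e^(3t)cos(3t) - K_2e^(3t)sin(3t), q(t) = -K_1e^(3t)sin(3t) - 3K_1e^(3t)cos(3t) - 3K_2e^(3t)sin(3t) + K_2e^(3t)cos(3t)

Coefficient matrix A = [[12, -3], [30, -6]].
Characteristic polynomial det(A - λI) = λ^2 - 6λ + 18 = 0.
Eigenvalues λ = 3 ± 3i (complex conjugate pair).
For λ=3+3i: an eigenvector is (-1,-3) - i(0,-1) = (-1, -3 + i).
A real fundamental pair from Re and Im of e^((3+3i)t)v: X_1 = e^(3t)(cos(3t)·(-1,-3) + sin(3t)·(0,-1)), X_2 = e^(3t)(sin(3t)·(-1,-3) - cos(3t)·(0,-1)).
General solution: K_1X_1 + K_2X_2.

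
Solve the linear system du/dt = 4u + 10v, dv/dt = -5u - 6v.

u(t) = -C_1e^(-t)sin(5t) + C_1e^(-t)cos(5t) + C_2e^(-t)sin(5t) + C_2e^(-t)cos(5t), v(t) = -C_1e^(-t)cos(5t) - C_2e^(-t)sin(5t)

Coefficient matrix A = [[4, 10], [-5, -6]].
Characteristic polynomial det(A - λI) = λ^2 + 2λ + 26 = 0.
Eigenvalues λ = -1 ± 5i (complex conjugate pair).
For λ=-1+5i: an eigenvector is (1,-1) - i(-1,0) = (1 + i, -1).
A real fundamental pair from Re and Im of e^((-1+5i)t)v: X_1 = e^(-t)(cos(5t)·(1,-1) + sin(5t)·(-1,0)), X_2 = e^(-t)(sin(5t)·(1,-1) - cos(5t)·(-1,0)).
General solution: C_1X_1 + C_2X_2.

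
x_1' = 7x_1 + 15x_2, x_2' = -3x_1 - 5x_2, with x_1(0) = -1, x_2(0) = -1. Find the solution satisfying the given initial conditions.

x_1(t) = -7e^(t)sin(3t) - e^(t)cos(3t), x_2(t) = 3e^(t)sin(3t) - e^(t)cos(3t)

Coefficient matrix A = [[7, 15], [-3, -5]].
Characteristic polynomial det(A - λI) = λ^2 - 2λ + 10 = 0.
Eigenvalues λ = 1 ± 3i (complex conjugate pair).
For λ=1+3i: an eigenvector is (-1,0) - i(-2,1) = (-1 + 2i, 0 - i).
A real fundamental pair from Re and Im of e^((1+3i)t)v: X_1 = e^(t)(cos(3t)·(-1,0) + sin(3t)·(-2,1)), X_2 = e^(t)(sin(3t)·(-1,0) - cos(3t)·(-2,1)).
General solution: K_1X_1 + K_2X_2.
Applying x_1(0)=-1, x_2(0)=-1 gives K_1=3, K_2=1.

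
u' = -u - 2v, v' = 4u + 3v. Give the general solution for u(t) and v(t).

Coefficient matrix A = [[-1, -2], [4, 3]].
Characteristic polynomial det(A - λI) = λ^2 - 2λ + 5 = 0.
Eigenvalues λ = 1 ± 2i (complex conjugate pair).
For λ=1+2i: an eigenvector is (1,-1) - i(0,1) = (1, -1 - i).
A real fundamental pair from Re and Im of e^((1+2i)t)v: X_1 = e^(t)(cos(2t)·(1,-1) + sin(2t)·(0,1)), X_2 = e^(t)(sin(2t)·(1,-1) - cos(2t)·(0,1)).
General solution: c_1X_1 + c_2X_2.

u(t) = c_1e^(t)cos(2t) + c_2e^(t)sin(2t), v(t) = c_1e^(t)sin(2t) - c_1e^(t)cos(2t) - c_2e^(t)sin(2t) - c_2e^(t)cos(2t)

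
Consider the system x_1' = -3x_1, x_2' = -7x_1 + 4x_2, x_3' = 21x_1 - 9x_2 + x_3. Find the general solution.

Coefficient matrix A = [[-3, 0, 0], [-7, 4, 0], [21, -9, 1]].
det(A - λI) = 0 gives eigenvalues λ = -3, 1, 4.
For λ=-3: eigenvector (1,1,-3).
For λ=1: eigenvector (0,0,1).
For λ=4: eigenvector (0,1,-3).
General solution: c_1e^(-3t)(1,1,-3) + c_2e^(t)(0,0,1) + c_3e^(4t)(0,1,-3).

x_1(t) = c_1e^(-3t), x_2(t) = c_1e^(-3t) + c_3e^(4t), x_3(t) = -3c_1e^(-3t) + c_2e^(t) - 3c_3e^(4t)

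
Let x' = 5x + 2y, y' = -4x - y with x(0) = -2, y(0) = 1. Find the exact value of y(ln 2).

20

A = [[5,2],[-4,-1]]; eigenvalues λ = 3, 1.
Eigenvectors: (-1,1) for λ=3, (-1,2) for λ=1.
From the initial condition, c_1 = 3, c_2 = -1.
y(ln 2) = (3)(2^3)(1) + (-1)(2^1)(2) = 20.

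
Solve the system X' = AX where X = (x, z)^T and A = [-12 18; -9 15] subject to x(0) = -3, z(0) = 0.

Coefficient matrix A = [[-12, 18], [-9, 15]].
Characteristic polynomial det(A - λI) = λ^2 - 3λ - 18 = 0.
Eigenvalues λ = 6, -3.
For λ=6: (A-λI) row 1 is [-18, 18], so an eigenvector is (1, 1).
For λ=-3: (A-λI) row 1 is [-9, 18], so an eigenvector is (-2, -1).
General solution: c_1e^(6t)(1,1) + c_2e^(-3t)(-2,-1).
Applying x(0)=-3, z(0)=0 gives c_1=3, c_2=3.

x(t) = 3e^(6t) - 6e^(-3t), z(t) = 3e^(6t) - 3e^(-3t)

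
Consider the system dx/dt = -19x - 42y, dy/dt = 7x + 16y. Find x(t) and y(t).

Coefficient matrix A = [[-19, -42], [7, 16]].
Characteristic polynomial det(A - λI) = λ^2 + 3λ - 10 = 0.
Eigenvalues λ = 2, -5.
For λ=2: (A-λI) row 1 is [-21, -42], so an eigenvector is (2, -1).
For λ=-5: (A-λI) row 1 is [-14, -42], so an eigenvector is (-3, 1).
General solution: c_1e^(2t)(2,-1) + c_2e^(-5t)(-3,1).

x(t) = 2c_1e^(2t) - 3c_2e^(-5t), y(t) = -c_1e^(2t) + c_2e^(-5t)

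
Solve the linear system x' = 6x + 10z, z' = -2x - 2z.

x(t) = 2K_1e^(2t)sin(2t) + K_1e^(2t)cos(2t) + K_2e^(2t)sin(2t) - 2K_2e^(2t)cos(2t), z(t) = -K_1e^(2t)sin(2t) + K_2e^(2t)cos(2t)

Coefficient matrix A = [[6, 10], [-2, -2]].
Characteristic polynomial det(A - λI) = λ^2 - 4λ + 8 = 0.
Eigenvalues λ = 2 ± 2i (complex conjugate pair).
For λ=2+2i: an eigenvector is (1,0) - i(2,-1) = (1 - 2i, 0 + i).
A real fundamental pair from Re and Im of e^((2+2i)t)v: X_1 = e^(2t)(cos(2t)·(1,0) + sin(2t)·(2,-1)), X_2 = e^(2t)(sin(2t)·(1,0) - cos(2t)·(2,-1)).
General solution: K_1X_1 + K_2X_2.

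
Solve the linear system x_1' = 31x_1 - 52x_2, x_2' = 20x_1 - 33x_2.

Coefficient matrix A = [[31, -52], [20, -33]].
Characteristic polynomial det(A - λI) = λ^2 + 2λ + 17 = 0.
Eigenvalues λ = -1 ± 4i (complex conjugate pair).
For λ=-1+4i: an eigenvector is (-2,-1) - i(-3,-2) = (-2 + 3i, -1 + 2i).
A real fundamental pair from Re and Im of e^((-1+4i)t)v: X_1 = e^(-t)(cos(4t)·(-2,-1) + sin(4t)·(-3,-2)), X_2 = e^(-t)(sin(4t)·(-2,-1) - cos(4t)·(-3,-2)).
General solution: C_1X_1 + C_2X_2.

x_1(t) = -3C_1e^(-t)sin(4t) - 2C_1e^(-t)cos(4t) - 2C_2e^(-t)sin(4t) + 3C_2e^(-t)cos(4t), x_2(t) = -2C_1e^(-t)sin(4t) - C_1e^(-t)cos(4t) - C_2e^(-t)sin(4t) + 2C_2e^(-t)cos(4t)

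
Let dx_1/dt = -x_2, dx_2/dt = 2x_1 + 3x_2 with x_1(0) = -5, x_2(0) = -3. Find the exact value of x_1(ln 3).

33

A = [[0,-1],[2,3]]; eigenvalues λ = 2, 1.
Eigenvectors: (1,-2) for λ=2, (1,-1) for λ=1.
From the initial condition, c_1 = 8, c_2 = -13.
x_1(ln 3) = (8)(3^2)(1) + (-13)(3^1)(1) = 33.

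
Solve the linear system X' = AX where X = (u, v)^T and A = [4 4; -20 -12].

u(t) = K_1e^(-4t)sin(4t) - K_2e^(-4t)cos(4t), v(t) = -2K_1e^(-4t)sin(4t) + K_1e^(-4t)cos(4t) + K_2e^(-4t)sin(4t) + 2K_2e^(-4t)cos(4t)

Coefficient matrix A = [[4, 4], [-20, -12]].
Characteristic polynomial det(A - λI) = λ^2 + 8λ + 32 = 0.
Eigenvalues λ = -4 ± 4i (complex conjugate pair).
For λ=-4+4i: an eigenvector is (0,1) - i(1,-2) = (0 - i, 1 + 2i).
A real fundamental pair from Re and Im of e^((-4+4i)t)v: X_1 = e^(-4t)(cos(4t)·(0,1) + sin(4t)·(1,-2)), X_2 = e^(-4t)(sin(4t)·(0,1) - cos(4t)·(1,-2)).
General solution: K_1X_1 + K_2X_2.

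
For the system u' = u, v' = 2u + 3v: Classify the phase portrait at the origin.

unstable node

A = [[1,0],[2,3]]; det(A-λI) = λ^2 - 4λ + 3.
λ = 1, 3: both positive.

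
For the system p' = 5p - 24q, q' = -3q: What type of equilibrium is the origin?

saddle

A = [[5,-24],[0,-3]]; det(A-λI) = λ^2 - 2λ - 15.
λ = 5, -3: opposite signs.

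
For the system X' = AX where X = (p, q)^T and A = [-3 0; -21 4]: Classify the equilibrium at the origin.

A = [[-3,0],[-21,4]]; det(A-λI) = λ^2 - λ - 12.
λ = -3, 4: opposite signs.

saddle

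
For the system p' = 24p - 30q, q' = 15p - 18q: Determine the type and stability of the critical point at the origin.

A = [[24,-30],[15,-18]]; det(A-λI) = λ^2 - 6λ + 18.
λ = 3 ± 3i: positive real part.

unstable spiral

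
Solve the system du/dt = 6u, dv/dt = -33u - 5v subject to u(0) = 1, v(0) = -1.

Coefficient matrix A = [[6, 0], [-33, -5]].
Characteristic polynomial det(A - λI) = λ^2 - λ - 30 = 0.
Eigenvalues λ = 6, -5.
For λ=6: (A-λI) row 2 is [-33, -11], so an eigenvector is (-1, 3).
For λ=-5: (A-λI) row 1 is [11, 0], so an eigenvector is (0, -1).
General solution: C_1e^(6t)(-1,3) + C_2e^(-5t)(0,-1).
Applying u(0)=1, v(0)=-1 gives C_1=-1, C_2=-2.

u(t) = e^(6t), v(t) = -3e^(6t) + 2e^(-5t)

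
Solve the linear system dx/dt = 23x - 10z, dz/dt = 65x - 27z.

x(t) = K_1e^(-2t)sin(5t) - K_1e^(-2t)cos(5t) - K_2e^(-2t)sin(5t) - K_2e^(-2t)cos(5t), z(t) = 2K_1e^(-2t)sin(5t) - 3K_1e^(-2t)cos(5t) - 3K_2e^(-2t)sin(5t) - 2K_2e^(-2t)cos(5t)

Coefficient matrix A = [[23, -10], [65, -27]].
Characteristic polynomial det(A - λI) = λ^2 + 4λ + 29 = 0.
Eigenvalues λ = -2 ± 5i (complex conjugate pair).
For λ=-2+5i: an eigenvector is (-1,-3) - i(1,2) = (-1 - i, -3 - 2i).
A real fundamental pair from Re and Im of e^((-2+5i)t)v: X_1 = e^(-2t)(cos(5t)·(-1,-3) + sin(5t)·(1,2)), X_2 = e^(-2t)(sin(5t)·(-1,-3) - cos(5t)·(1,2)).
General solution: K_1X_1 + K_2X_2.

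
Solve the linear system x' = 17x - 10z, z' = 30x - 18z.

Coefficient matrix A = [[17, -10], [30, -18]].
Characteristic polynomial det(A - λI) = λ^2 + λ - 6 = 0.
Eigenvalues λ = 2, -3.
For λ=2: (A-λI) row 1 is [15, -10], so an eigenvector is (2, 3).
For λ=-3: (A-λI) row 1 is [20, -10], so an eigenvector is (1, 2).
General solution: C_1e^(2t)(2,3) + C_2e^(-3t)(1,2).

x(t) = 2C_1e^(2t) + C_2e^(-3t), z(t) = 3C_1e^(2t) + 2C_2e^(-3t)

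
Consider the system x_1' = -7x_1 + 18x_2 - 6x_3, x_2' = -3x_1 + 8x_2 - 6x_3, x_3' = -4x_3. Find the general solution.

x_1(t) = 2K_1e^(2t) + 3K_2e^(-t) - 2K_3e^(-4t), x_2(t) = K_1e^(2t) + K_2e^(-t), x_3(t) = K_3e^(-4t)

Coefficient matrix A = [[-7, 18, -6], [-3, 8, -6], [0, 0, -4]].
det(A - λI) = 0 gives eigenvalues λ = 2, -1, -4.
For λ=2: eigenvector (2,1,0).
For λ=-1: eigenvector (3,1,0).
For λ=-4: eigenvector (-2,0,1).
General solution: K_1e^(2t)(2,1,0) + K_2e^(-t)(3,1,0) + K_3e^(-4t)(-2,0,1).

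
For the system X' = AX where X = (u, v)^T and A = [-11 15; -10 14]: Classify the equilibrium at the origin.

A = [[-11,15],[-10,14]]; det(A-λI) = λ^2 - 3λ - 4.
λ = 4, -1: opposite signs.

saddle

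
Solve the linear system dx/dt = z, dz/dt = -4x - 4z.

x(t) = -c_1e^(-2t) - c_2te^(-2t) - 2c_2e^(-2t), z(t) = 2c_1e^(-2t) + 2c_2te^(-2t) + 3c_2e^(-2t)

Coefficient matrix A = [[0, 1], [-4, -4]].
Characteristic polynomial det(A - λI) = λ^2 + 4λ + 4 = 0.
Single eigenvalue λ = -2 with algebraic multiplicity 2.
Eigenvector v = (-1,2); generalized eigenvector w with (A-λI)w=v is (-2,3).
General solution: e^(-2t)[c_1·v + c_2·(t·v + w)].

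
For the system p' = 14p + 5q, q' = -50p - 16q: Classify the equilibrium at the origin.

A = [[14,5],[-50,-16]]; det(A-λI) = λ^2 + 2λ + 26.
λ = -1 ± 5i: negative real part.

stable spiral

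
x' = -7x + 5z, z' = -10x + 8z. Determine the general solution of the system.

Coefficient matrix A = [[-7, 5], [-10, 8]].
Characteristic polynomial det(A - λI) = λ^2 - λ - 6 = 0.
Eigenvalues λ = 3, -2.
For λ=3: (A-λI) row 1 is [-10, 5], so an eigenvector is (1, 2).
For λ=-2: (A-λI) row 1 is [-5, 5], so an eigenvector is (-1, -1).
General solution: C_1e^(3t)(1,2) + C_2e^(-2t)(-1,-1).

x(t) = C_1e^(3t) - C_2e^(-2t), z(t) = 2C_1e^(3t) - C_2e^(-2t)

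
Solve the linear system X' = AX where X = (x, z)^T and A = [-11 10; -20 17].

Coefficient matrix A = [[-11, 10], [-20, 17]].
Characteristic polynomial det(A - λI) = λ^2 - 6λ + 13 = 0.
Eigenvalues λ = 3 ± 2i (complex conjugate pair).
For λ=3+2i: an eigenvector is (-2,-3) - i(-1,-1) = (-2 + i, -3 + i).
A real fundamental pair from Re and Im of e^((3+2i)t)v: X_1 = e^(3t)(cos(2t)·(-2,-3) + sin(2t)·(-1,-1)), X_2 = e^(3t)(sin(2t)·(-2,-3) - cos(2t)·(-1,-1)).
General solution: K_1X_1 + K_2X_2.

x(t) = -K_1e^(3t)sin(2t) - 2K_1e^(3t)cos(2t) - 2K_2e^(3t)sin(2t) + K_2e^(3t)cos(2t), z(t) = -K_1e^(3t)sin(2t) - 3K_1e^(3t)cos(2t) - 3K_2e^(3t)sin(2t) + K_2e^(3t)cos(2t)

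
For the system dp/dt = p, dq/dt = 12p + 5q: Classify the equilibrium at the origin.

unstable node

A = [[1,0],[12,5]]; det(A-λI) = λ^2 - 6λ + 5.
λ = 1, 5: both positive.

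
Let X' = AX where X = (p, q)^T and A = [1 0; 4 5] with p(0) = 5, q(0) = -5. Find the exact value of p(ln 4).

A = [[1,0],[4,5]]; eigenvalues λ = 5, 1.
Eigenvectors: (0,1) for λ=5, (1,-1) for λ=1.
From the initial condition, c_1 = 0, c_2 = 5.
p(ln 4) = (0)(4^5)(0) + (5)(4^1)(1) = 20.

20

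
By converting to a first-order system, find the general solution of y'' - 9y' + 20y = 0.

Let x_1 = y, x_2 = y'. Then x_1' = x_2 and x_2' = -20x_1 + 9x_2.
A = [[0,1],[-20,9]]; det(A-λI) = λ^2 - 9λ + 20.
Eigenvalues λ = 4, 5 with eigenvectors (1,4), (1,5).

y(t) = C_1e^(4t) + C_2e^(5t)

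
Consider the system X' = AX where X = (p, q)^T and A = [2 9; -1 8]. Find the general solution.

p(t) = 3c_1e^(5t) + 3c_2te^(5t) + 2c_2e^(5t), q(t) = c_1e^(5t) + c_2te^(5t) + c_2e^(5t)

Coefficient matrix A = [[2, 9], [-1, 8]].
Characteristic polynomial det(A - λI) = λ^2 - 10λ + 25 = 0.
Single eigenvalue λ = 5 with algebraic multiplicity 2.
Eigenvector v = (3,1); generalized eigenvector w with (A-λI)w=v is (2,1).
General solution: e^(5t)[c_1·v + c_2·(t·v + w)].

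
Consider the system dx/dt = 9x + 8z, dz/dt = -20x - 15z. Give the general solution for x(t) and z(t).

x(t) = -K_1e^(-3t)sin(4t) + K_1e^(-3t)cos(4t) + K_2e^(-3t)sin(4t) + K_2e^(-3t)cos(4t), z(t) = K_1e^(-3t)sin(4t) - 2K_1e^(-3t)cos(4t) - 2K_2e^(-3t)sin(4t) - K_2e^(-3t)cos(4t)

Coefficient matrix A = [[9, 8], [-20, -15]].
Characteristic polynomial det(A - λI) = λ^2 + 6λ + 25 = 0.
Eigenvalues λ = -3 ± 4i (complex conjugate pair).
For λ=-3+4i: an eigenvector is (1,-2) - i(-1,1) = (1 + i, -2 - i).
A real fundamental pair from Re and Im of e^((-3+4i)t)v: X_1 = e^(-3t)(cos(4t)·(1,-2) + sin(4t)·(-1,1)), X_2 = e^(-3t)(sin(4t)·(1,-2) - cos(4t)·(-1,1)).
General solution: K_1X_1 + K_2X_2.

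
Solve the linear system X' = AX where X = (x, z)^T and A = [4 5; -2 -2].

Coefficient matrix A = [[4, 5], [-2, -2]].
Characteristic polynomial det(A - λI) = λ^2 - 2λ + 2 = 0.
Eigenvalues λ = 1 ± i (complex conjugate pair).
For λ=1+i: an eigenvector is (1,-1) - i(-2,1) = (1 + 2i, -1 - i).
A real fundamental pair from Re and Im of e^((1+i)t)v: X_1 = e^(t)(cos(t)·(1,-1) + sin(t)·(-2,1)), X_2 = e^(t)(sin(t)·(1,-1) - cos(t)·(-2,1)).
General solution: c_1X_1 + c_2X_2.

x(t) = -2c_1e^(t)sin(t) + c_1e^(t)cos(t) + c_2e^(t)sin(t) + 2c_2e^(t)cos(t), z(t) = c_1e^(t)sin(t) - c_1e^(t)cos(t) - c_2e^(t)sin(t) - c_2e^(t)cos(t)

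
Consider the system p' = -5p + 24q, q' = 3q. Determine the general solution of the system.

p(t) = -3C_1e^(3t) + C_2e^(-5t), q(t) = -C_1e^(3t)

Coefficient matrix A = [[-5, 24], [0, 3]].
Characteristic polynomial det(A - λI) = λ^2 + 2λ - 15 = 0.
Eigenvalues λ = 3, -5.
For λ=3: (A-λI) row 1 is [-8, 24], so an eigenvector is (-3, -1).
For λ=-5: (A-λI) row 1 is [0, 24], so an eigenvector is (1, 0).
General solution: C_1e^(3t)(-3,-1) + C_2e^(-5t)(1,0).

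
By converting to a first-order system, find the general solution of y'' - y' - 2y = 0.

y(t) = K_1e^(2t) + K_2e^(-t)

Let x_1 = y, x_2 = y'. Then x_1' = x_2 and x_2' = 2x_1 + x_2.
A = [[0,1],[2,1]]; det(A-λI) = λ^2 - λ - 2.
Eigenvalues λ = 2, -1 with eigenvectors (1,2), (1,-1).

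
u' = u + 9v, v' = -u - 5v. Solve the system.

Coefficient matrix A = [[1, 9], [-1, -5]].
Characteristic polynomial det(A - λI) = λ^2 + 4λ + 4 = 0.
Single eigenvalue λ = -2 with algebraic multiplicity 2.
Eigenvector v = (-3,1); generalized eigenvector w with (A-λI)w=v is (2,-1).
General solution: e^(-2t)[C_1·v + C_2·(t·v + w)].

u(t) = -3C_1e^(-2t) - 3C_2te^(-2t) + 2C_2e^(-2t), v(t) = C_1e^(-2t) + C_2te^(-2t) - C_2e^(-2t)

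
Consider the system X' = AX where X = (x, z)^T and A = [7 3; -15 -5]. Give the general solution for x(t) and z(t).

x(t) = C_1e^(t)cos(3t) + C_2e^(t)sin(3t), z(t) = -C_1e^(t)sin(3t) - 2C_1e^(t)cos(3t) - 2C_2e^(t)sin(3t) + C_2e^(t)cos(3t)

Coefficient matrix A = [[7, 3], [-15, -5]].
Characteristic polynomial det(A - λI) = λ^2 - 2λ + 10 = 0.
Eigenvalues λ = 1 ± 3i (complex conjugate pair).
For λ=1+3i: an eigenvector is (1,-2) - i(0,-1) = (1, -2 + i).
A real fundamental pair from Re and Im of e^((1+3i)t)v: X_1 = e^(t)(cos(3t)·(1,-2) + sin(3t)·(0,-1)), X_2 = e^(t)(sin(3t)·(1,-2) - cos(3t)·(0,-1)).
General solution: C_1X_1 + C_2X_2.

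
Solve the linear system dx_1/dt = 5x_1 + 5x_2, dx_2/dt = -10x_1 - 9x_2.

x_1(t) = 2K_1e^(-2t)sin(t) + K_1e^(-2t)cos(t) + K_2e^(-2t)sin(t) - 2K_2e^(-2t)cos(t), x_2(t) = -3K_1e^(-2t)sin(t) - K_1e^(-2t)cos(t) - K_2e^(-2t)sin(t) + 3K_2e^(-2t)cos(t)

Coefficient matrix A = [[5, 5], [-10, -9]].
Characteristic polynomial det(A - λI) = λ^2 + 4λ + 5 = 0.
Eigenvalues λ = -2 ± i (complex conjugate pair).
For λ=-2+i: an eigenvector is (1,-1) - i(2,-3) = (1 - 2i, -1 + 3i).
A real fundamental pair from Re and Im of e^((-2+i)t)v: X_1 = e^(-2t)(cos(t)·(1,-1) + sin(t)·(2,-3)), X_2 = e^(-2t)(sin(t)·(1,-1) - cos(t)·(2,-3)).
General solution: K_1X_1 + K_2X_2.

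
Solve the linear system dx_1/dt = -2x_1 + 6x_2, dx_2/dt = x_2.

x_1(t) = -2c_1e^(t) - c_2e^(-2t), x_2(t) = -c_1e^(t)

Coefficient matrix A = [[-2, 6], [0, 1]].
Characteristic polynomial det(A - λI) = λ^2 + λ - 2 = 0.
Eigenvalues λ = 1, -2.
For λ=1: (A-λI) row 1 is [-3, 6], so an eigenvector is (-2, -1).
For λ=-2: (A-λI) row 1 is [0, 6], so an eigenvector is (-1, 0).
General solution: c_1e^(t)(-2,-1) + c_2e^(-2t)(-1,0).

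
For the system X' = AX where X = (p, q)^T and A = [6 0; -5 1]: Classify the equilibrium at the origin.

unstable node

A = [[6,0],[-5,1]]; det(A-λI) = λ^2 - 7λ + 6.
λ = 1, 6: both positive.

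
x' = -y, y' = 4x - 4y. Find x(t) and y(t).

x(t) = K_1e^(-2t) + K_2te^(-2t), y(t) = 2K_1e^(-2t) + 2K_2te^(-2t) - K_2e^(-2t)

Coefficient matrix A = [[0, -1], [4, -4]].
Characteristic polynomial det(A - λI) = λ^2 + 4λ + 4 = 0.
Single eigenvalue λ = -2 with algebraic multiplicity 2.
Eigenvector v = (1,2); generalized eigenvector w with (A-λI)w=v is (0,-1).
General solution: e^(-2t)[K_1·v + K_2·(t·v + w)].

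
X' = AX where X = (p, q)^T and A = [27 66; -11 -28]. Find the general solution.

Coefficient matrix A = [[27, 66], [-11, -28]].
Characteristic polynomial det(A - λI) = λ^2 + λ - 30 = 0.
Eigenvalues λ = -6, 5.
For λ=-6: (A-λI) row 1 is [33, 66], so an eigenvector is (-2, 1).
For λ=5: (A-λI) row 1 is [22, 66], so an eigenvector is (3, -1).
General solution: K_1e^(-6t)(-2,1) + K_2e^(5t)(3,-1).

p(t) = -2K_1e^(-6t) + 3K_2e^(5t), q(t) = K_1e^(-6t) - K_2e^(5t)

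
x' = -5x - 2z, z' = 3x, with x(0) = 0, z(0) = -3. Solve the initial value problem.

Coefficient matrix A = [[-5, -2], [3, 0]].
Characteristic polynomial det(A - λI) = λ^2 + 5λ + 6 = 0.
Eigenvalues λ = -3, -2.
For λ=-3: (A-λI) row 1 is [-2, -2], so an eigenvector is (1, -1).
For λ=-2: (A-λI) row 1 is [-3, -2], so an eigenvector is (2, -3).
General solution: K_1e^(-3t)(1,-1) + K_2e^(-2t)(2,-3).
Applying x(0)=0, z(0)=-3 gives K_1=-6, K_2=3.

x(t) = 6e^(-2t) - 6e^(-3t), z(t) = -9e^(-2t) + 6e^(-3t)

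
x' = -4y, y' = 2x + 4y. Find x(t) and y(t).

Coefficient matrix A = [[0, -4], [2, 4]].
Characteristic polynomial det(A - λI) = λ^2 - 4λ + 8 = 0.
Eigenvalues λ = 2 ± 2i (complex conjugate pair).
For λ=2+2i: an eigenvector is (1,0) - i(-1,1) = (1 + i, 0 - i).
A real fundamental pair from Re and Im of e^((2+2i)t)v: X_1 = e^(2t)(cos(2t)·(1,0) + sin(2t)·(-1,1)), X_2 = e^(2t)(sin(2t)·(1,0) - cos(2t)·(-1,1)).
General solution: K_1X_1 + K_2X_2.

x(t) = -K_1e^(2t)sin(2t) + K_1e^(2t)cos(2t) + K_2e^(2t)sin(2t) + K_2e^(2t)cos(2t), y(t) = K_1e^(2t)sin(2t) - K_2e^(2t)cos(2t)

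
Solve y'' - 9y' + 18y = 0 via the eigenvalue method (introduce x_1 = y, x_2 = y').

y(t) = C_1e^(3t) + C_2e^(6t)

Let x_1 = y, x_2 = y'. Then x_1' = x_2 and x_2' = -18x_1 + 9x_2.
A = [[0,1],[-18,9]]; det(A-λI) = λ^2 - 9λ + 18.
Eigenvalues λ = 3, 6 with eigenvectors (1,3), (1,6).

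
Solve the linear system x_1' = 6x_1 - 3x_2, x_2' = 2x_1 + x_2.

x_1(t) = C_1e^(3t) + 3C_2e^(4t), x_2(t) = C_1e^(3t) + 2C_2e^(4t)

Coefficient matrix A = [[6, -3], [2, 1]].
Characteristic polynomial det(A - λI) = λ^2 - 7λ + 12 = 0.
Eigenvalues λ = 3, 4.
For λ=3: (A-λI) row 1 is [3, -3], so an eigenvector is (1, 1).
For λ=4: (A-λI) row 1 is [2, -3], so an eigenvector is (3, 2).
General solution: C_1e^(3t)(1,1) + C_2e^(4t)(3,2).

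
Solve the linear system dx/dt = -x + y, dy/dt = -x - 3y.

Coefficient matrix A = [[-1, 1], [-1, -3]].
Characteristic polynomial det(A - λI) = λ^2 + 4λ + 4 = 0.
Single eigenvalue λ = -2 with algebraic multiplicity 2.
Eigenvector v = (-1,1); generalized eigenvector w with (A-λI)w=v is (-1,0).
General solution: e^(-2t)[K_1·v + K_2·(t·v + w)].

x(t) = -K_1e^(-2t) - K_2te^(-2t) - K_2e^(-2t), y(t) = K_1e^(-2t) + K_2te^(-2t)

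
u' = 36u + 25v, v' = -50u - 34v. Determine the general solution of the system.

u(t) = K_1e^(t)sin(5t) - 2K_1e^(t)cos(5t) - 2K_2e^(t)sin(5t) - K_2e^(t)cos(5t), v(t) = -K_1e^(t)sin(5t) + 3K_1e^(t)cos(5t) + 3K_2e^(t)sin(5t) + K_2e^(t)cos(5t)

Coefficient matrix A = [[36, 25], [-50, -34]].
Characteristic polynomial det(A - λI) = λ^2 - 2λ + 26 = 0.
Eigenvalues λ = 1 ± 5i (complex conjugate pair).
For λ=1+5i: an eigenvector is (-2,3) - i(1,-1) = (-2 - i, 3 + i).
A real fundamental pair from Re and Im of e^((1+5i)t)v: X_1 = e^(t)(cos(5t)·(-2,3) + sin(5t)·(1,-1)), X_2 = e^(t)(sin(5t)·(-2,3) - cos(5t)·(1,-1)).
General solution: K_1X_1 + K_2X_2.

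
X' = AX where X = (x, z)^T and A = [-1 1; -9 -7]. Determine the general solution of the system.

Coefficient matrix A = [[-1, 1], [-9, -7]].
Characteristic polynomial det(A - λI) = λ^2 + 8λ + 16 = 0.
Single eigenvalue λ = -4 with algebraic multiplicity 2.
Eigenvector v = (1,-3); generalized eigenvector w with (A-λI)w=v is (0,1).
General solution: e^(-4t)[K_1·v + K_2·(t·v + w)].

x(t) = K_1e^(-4t) + K_2te^(-4t), z(t) = -3K_1e^(-4t) - 3K_2te^(-4t) + K_2e^(-4t)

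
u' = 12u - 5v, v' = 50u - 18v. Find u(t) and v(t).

u(t) = c_1e^(-3t)cos(5t) + c_2e^(-3t)sin(5t), v(t) = c_1e^(-3t)sin(5t) + 3c_1e^(-3t)cos(5t) + 3c_2e^(-3t)sin(5t) - c_2e^(-3t)cos(5t)

Coefficient matrix A = [[12, -5], [50, -18]].
Characteristic polynomial det(A - λI) = λ^2 + 6λ + 34 = 0.
Eigenvalues λ = -3 ± 5i (complex conjugate pair).
For λ=-3+5i: an eigenvector is (1,3) - i(0,1) = (1, 3 - i).
A real fundamental pair from Re and Im of e^((-3+5i)t)v: X_1 = e^(-3t)(cos(5t)·(1,3) + sin(5t)·(0,1)), X_2 = e^(-3t)(sin(5t)·(1,3) - cos(5t)·(0,1)).
General solution: c_1X_1 + c_2X_2.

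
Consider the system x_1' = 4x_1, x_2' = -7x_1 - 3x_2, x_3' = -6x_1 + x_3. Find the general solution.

x_1(t) = C_1e^(4t), x_2(t) = -C_1e^(4t) + C_2e^(-3t), x_3(t) = -2C_1e^(4t) + C_3e^(t)

Coefficient matrix A = [[4, 0, 0], [-7, -3, 0], [-6, 0, 1]].
det(A - λI) = 0 gives eigenvalues λ = 4, -3, 1.
For λ=4: eigenvector (1,-1,-2).
For λ=-3: eigenvector (0,1,0).
For λ=1: eigenvector (0,0,1).
General solution: C_1e^(4t)(1,-1,-2) + C_2e^(-3t)(0,1,0) + C_3e^(t)(0,0,1).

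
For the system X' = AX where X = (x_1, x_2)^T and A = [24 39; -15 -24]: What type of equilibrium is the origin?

A = [[24,39],[-15,-24]]; det(A-λI) = λ^2 + 9.
λ = 0 ± 3i: zero real part.

center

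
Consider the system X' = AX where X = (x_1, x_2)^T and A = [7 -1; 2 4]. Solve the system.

Coefficient matrix A = [[7, -1], [2, 4]].
Characteristic polynomial det(A - λI) = λ^2 - 11λ + 30 = 0.
Eigenvalues λ = 6, 5.
For λ=6: (A-λI) row 1 is [1, -1], so an eigenvector is (-1, -1).
For λ=5: (A-λI) row 1 is [2, -1], so an eigenvector is (-1, -2).
General solution: K_1e^(6t)(-1,-1) + K_2e^(5t)(-1,-2).

x_1(t) = -K_1e^(6t) - K_2e^(5t), x_2(t) = -K_1e^(6t) - 2K_2e^(5t)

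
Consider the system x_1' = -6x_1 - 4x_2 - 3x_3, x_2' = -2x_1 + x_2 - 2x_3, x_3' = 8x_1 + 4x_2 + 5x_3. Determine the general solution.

x_1(t) = -C_1e^(t) - C_2e^(2t) + C_3e^(-3t), x_2(t) = C_1e^(t) + 2C_2e^(2t), x_3(t) = C_1e^(t) - C_3e^(-3t)

Coefficient matrix A = [[-6, -4, -3], [-2, 1, -2], [8, 4, 5]].
det(A - λI) = 0 gives eigenvalues λ = 1, 2, -3.
For λ=1: eigenvector (-1,1,1).
For λ=2: eigenvector (-1,2,0).
For λ=-3: eigenvector (1,0,-1).
General solution: C_1e^(t)(-1,1,1) + C_2e^(2t)(-1,2,0) + C_3e^(-3t)(1,0,-1).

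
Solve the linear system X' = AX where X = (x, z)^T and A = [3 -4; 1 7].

Coefficient matrix A = [[3, -4], [1, 7]].
Characteristic polynomial det(A - λI) = λ^2 - 10λ + 25 = 0.
Single eigenvalue λ = 5 with algebraic multiplicity 2.
Eigenvector v = (-2,1); generalized eigenvector w with (A-λI)w=v is (-1,1).
General solution: e^(5t)[K_1·v + K_2·(t·v + w)].

x(t) = -2K_1e^(5t) - 2K_2te^(5t) - K_2e^(5t), z(t) = K_1e^(5t) + K_2te^(5t) + K_2e^(5t)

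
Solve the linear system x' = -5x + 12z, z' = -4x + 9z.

x(t) = -3K_1e^(3t) + 2K_2e^(t), z(t) = -2K_1e^(3t) + K_2e^(t)

Coefficient matrix A = [[-5, 12], [-4, 9]].
Characteristic polynomial det(A - λI) = λ^2 - 4λ + 3 = 0.
Eigenvalues λ = 3, 1.
For λ=3: (A-λI) row 1 is [-8, 12], so an eigenvector is (-3, -2).
For λ=1: (A-λI) row 1 is [-6, 12], so an eigenvector is (2, 1).
General solution: K_1e^(3t)(-3,-2) + K_2e^(t)(2,1).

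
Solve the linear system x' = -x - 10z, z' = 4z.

x(t) = -2K_1e^(4t) - K_2e^(-t), z(t) = K_1e^(4t)

Coefficient matrix A = [[-1, -10], [0, 4]].
Characteristic polynomial det(A - λI) = λ^2 - 3λ - 4 = 0.
Eigenvalues λ = 4, -1.
For λ=4: (A-λI) row 1 is [-5, -10], so an eigenvector is (-2, 1).
For λ=-1: (A-λI) row 1 is [0, -10], so an eigenvector is (-1, 0).
General solution: K_1e^(4t)(-2,1) + K_2e^(-t)(-1,0).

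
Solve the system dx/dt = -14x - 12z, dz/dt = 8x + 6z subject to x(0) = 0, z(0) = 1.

Coefficient matrix A = [[-14, -12], [8, 6]].
Characteristic polynomial det(A - λI) = λ^2 + 8λ + 12 = 0.
Eigenvalues λ = -2, -6.
For λ=-2: (A-λI) row 1 is [-12, -12], so an eigenvector is (-1, 1).
For λ=-6: (A-λI) row 1 is [-8, -12], so an eigenvector is (-3, 2).
General solution: c_1e^(-2t)(-1,1) + c_2e^(-6t)(-3,2).
Applying x(0)=0, z(0)=1 gives c_1=3, c_2=-1.

x(t) = -3e^(-2t) + 3e^(-6t), z(t) = 3e^(-2t) - 2e^(-6t)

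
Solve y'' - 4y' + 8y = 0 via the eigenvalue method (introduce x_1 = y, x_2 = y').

Let x_1 = y, x_2 = y'. Then x_1' = x_2 and x_2' = -8x_1 + 4x_2.
A = [[0,1],[-8,4]]; det(A-λI) = λ^2 - 4λ + 8.
Eigenvalues λ = 2 ± 2i.

y(t) = C_1e^(2t)cos(2t) + C_2e^(2t)sin(2t)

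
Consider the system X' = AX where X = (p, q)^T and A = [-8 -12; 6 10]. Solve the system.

Coefficient matrix A = [[-8, -12], [6, 10]].
Characteristic polynomial det(A - λI) = λ^2 - 2λ - 8 = 0.
Eigenvalues λ = 4, -2.
For λ=4: (A-λI) row 1 is [-12, -12], so an eigenvector is (-1, 1).
For λ=-2: (A-λI) row 1 is [-6, -12], so an eigenvector is (2, -1).
General solution: c_1e^(4t)(-1,1) + c_2e^(-2t)(2,-1).

p(t) = -c_1e^(4t) + 2c_2e^(-2t), q(t) = c_1e^(4t) - c_2e^(-2t)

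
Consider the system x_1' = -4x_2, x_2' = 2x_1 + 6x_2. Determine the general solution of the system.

x_1(t) = -2C_1e^(2t) - C_2e^(4t), x_2(t) = C_1e^(2t) + C_2e^(4t)

Coefficient matrix A = [[0, -4], [2, 6]].
Characteristic polynomial det(A - λI) = λ^2 - 6λ + 8 = 0.
Eigenvalues λ = 2, 4.
For λ=2: (A-λI) row 1 is [-2, -4], so an eigenvector is (-2, 1).
For λ=4: (A-λI) row 1 is [-4, -4], so an eigenvector is (-1, 1).
General solution: C_1e^(2t)(-2,1) + C_2e^(4t)(-1,1).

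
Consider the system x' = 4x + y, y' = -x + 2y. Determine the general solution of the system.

Coefficient matrix A = [[4, 1], [-1, 2]].
Characteristic polynomial det(A - λI) = λ^2 - 6λ + 9 = 0.
Single eigenvalue λ = 3 with algebraic multiplicity 2.
Eigenvector v = (-1,1); generalized eigenvector w with (A-λI)w=v is (2,-3).
General solution: e^(3t)[C_1·v + C_2·(t·v + w)].

x(t) = -C_1e^(3t) - C_2te^(3t) + 2C_2e^(3t), y(t) = C_1e^(3t) + C_2te^(3t) - 3C_2e^(3t)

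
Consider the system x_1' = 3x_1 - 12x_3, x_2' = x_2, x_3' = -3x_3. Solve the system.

x_1(t) = K_1e^(3t) + 2K_3e^(-3t), x_2(t) = K_2e^(t), x_3(t) = K_3e^(-3t)

Coefficient matrix A = [[3, 0, -12], [0, 1, 0], [0, 0, -3]].
det(A - λI) = 0 gives eigenvalues λ = 3, 1, -3.
For λ=3: eigenvector (1,0,0).
For λ=1: eigenvector (0,1,0).
For λ=-3: eigenvector (2,0,1).
General solution: K_1e^(3t)(1,0,0) + K_2e^(t)(0,1,0) + K_3e^(-3t)(2,0,1).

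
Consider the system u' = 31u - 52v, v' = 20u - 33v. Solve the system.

u(t) = -2c_1e^(-t)sin(4t) + 3c_1e^(-t)cos(4t) + 3c_2e^(-t)sin(4t) + 2c_2e^(-t)cos(4t), v(t) = -c_1e^(-t)sin(4t) + 2c_1e^(-t)cos(4t) + 2c_2e^(-t)sin(4t) + c_2e^(-t)cos(4t)

Coefficient matrix A = [[31, -52], [20, -33]].
Characteristic polynomial det(A - λI) = λ^2 + 2λ + 17 = 0.
Eigenvalues λ = -1 ± 4i (complex conjugate pair).
For λ=-1+4i: an eigenvector is (3,2) - i(-2,-1) = (3 + 2i, 2 + i).
A real fundamental pair from Re and Im of e^((-1+4i)t)v: X_1 = e^(-t)(cos(4t)·(3,2) + sin(4t)·(-2,-1)), X_2 = e^(-t)(sin(4t)·(3,2) - cos(4t)·(-2,-1)).
General solution: c_1X_1 + c_2X_2.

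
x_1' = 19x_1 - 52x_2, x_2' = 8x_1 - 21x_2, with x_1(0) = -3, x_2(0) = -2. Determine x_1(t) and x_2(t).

x_1(t) = 11e^(-t)sin(4t) - 3e^(-t)cos(4t), x_2(t) = 4e^(-t)sin(4t) - 2e^(-t)cos(4t)

Coefficient matrix A = [[19, -52], [8, -21]].
Characteristic polynomial det(A - λI) = λ^2 + 2λ + 17 = 0.
Eigenvalues λ = -1 ± 4i (complex conjugate pair).
For λ=-1+4i: an eigenvector is (-2,-1) - i(3,1) = (-2 - 3i, -1 - i).
A real fundamental pair from Re and Im of e^((-1+4i)t)v: X_1 = e^(-t)(cos(4t)·(-2,-1) + sin(4t)·(3,1)), X_2 = e^(-t)(sin(4t)·(-2,-1) - cos(4t)·(3,1)).
General solution: C_1X_1 + C_2X_2.
Applying x_1(0)=-3, x_2(0)=-2 gives C_1=3, C_2=-1.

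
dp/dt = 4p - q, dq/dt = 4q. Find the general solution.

p(t) = C_1e^(4t) + C_2te^(4t) - C_2e^(4t), q(t) = -C_2e^(4t)

Coefficient matrix A = [[4, -1], [0, 4]].
Characteristic polynomial det(A - λI) = λ^2 - 8λ + 16 = 0.
Single eigenvalue λ = 4 with algebraic multiplicity 2.
Eigenvector v = (1,0); generalized eigenvector w with (A-λI)w=v is (-1,-1).
General solution: e^(4t)[C_1·v + C_2·(t·v + w)].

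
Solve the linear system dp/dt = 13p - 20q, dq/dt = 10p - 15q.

p(t) = 3C_1e^(-t)sin(2t) - C_1e^(-t)cos(2t) - C_2e^(-t)sin(2t) - 3C_2e^(-t)cos(2t), q(t) = 2C_1e^(-t)sin(2t) - C_1e^(-t)cos(2t) - C_2e^(-t)sin(2t) - 2C_2e^(-t)cos(2t)

Coefficient matrix A = [[13, -20], [10, -15]].
Characteristic polynomial det(A - λI) = λ^2 + 2λ + 5 = 0.
Eigenvalues λ = -1 ± 2i (complex conjugate pair).
For λ=-1+2i: an eigenvector is (-1,-1) - i(3,2) = (-1 - 3i, -1 - 2i).
A real fundamental pair from Re and Im of e^((-1+2i)t)v: X_1 = e^(-t)(cos(2t)·(-1,-1) + sin(2t)·(3,2)), X_2 = e^(-t)(sin(2t)·(-1,-1) - cos(2t)·(3,2)).
General solution: C_1X_1 + C_2X_2.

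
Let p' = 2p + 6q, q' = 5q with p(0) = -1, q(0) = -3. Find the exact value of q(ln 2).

A = [[2,6],[0,5]]; eigenvalues λ = 2, 5.
Eigenvectors: (1,0) for λ=2, (-2,-1) for λ=5.
From the initial condition, c_1 = 5, c_2 = 3.
q(ln 2) = (5)(2^2)(0) + (3)(2^5)(-1) = -96.

-96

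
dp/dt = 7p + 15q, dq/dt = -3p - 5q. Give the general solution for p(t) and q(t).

Coefficient matrix A = [[7, 15], [-3, -5]].
Characteristic polynomial det(A - λI) = λ^2 - 2λ + 10 = 0.
Eigenvalues λ = 1 ± 3i (complex conjugate pair).
For λ=1+3i: an eigenvector is (1,0) - i(2,-1) = (1 - 2i, 0 + i).
A real fundamental pair from Re and Im of e^((1+3i)t)v: X_1 = e^(t)(cos(3t)·(1,0) + sin(3t)·(2,-1)), X_2 = e^(t)(sin(3t)·(1,0) - cos(3t)·(2,-1)).
General solution: K_1X_1 + K_2X_2.

p(t) = 2K_1e^(t)sin(3t) + K_1e^(t)cos(3t) + K_2e^(t)sin(3t) - 2K_2e^(t)cos(3t), q(t) = -K_1e^(t)sin(3t) + K_2e^(t)cos(3t)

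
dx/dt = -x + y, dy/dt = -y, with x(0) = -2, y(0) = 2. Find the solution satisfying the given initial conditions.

Coefficient matrix A = [[-1, 1], [0, -1]].
Characteristic polynomial det(A - λI) = λ^2 + 2λ + 1 = 0.
Single eigenvalue λ = -1 with algebraic multiplicity 2.
Eigenvector v = (-1,0); generalized eigenvector w with (A-λI)w=v is (1,-1).
General solution: e^(-t)[C_1·v + C_2·(t·v + w)].
Applying x(0)=-2, y(0)=2 gives C_1=0, C_2=-2.

x(t) = 2te^(-t) - 2e^(-t), y(t) = 2e^(-t)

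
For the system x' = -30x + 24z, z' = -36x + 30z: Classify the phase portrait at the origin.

saddle

A = [[-30,24],[-36,30]]; det(A-λI) = λ^2 - 36.
λ = 6, -6: opposite signs.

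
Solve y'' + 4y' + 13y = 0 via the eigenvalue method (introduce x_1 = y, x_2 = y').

y(t) = c_1e^(-2t)cos(3t) + c_2e^(-2t)sin(3t)

Let x_1 = y, x_2 = y'. Then x_1' = x_2 and x_2' = -13x_1 - 4x_2.
A = [[0,1],[-13,-4]]; det(A-λI) = λ^2 + 4λ + 13.
Eigenvalues λ = -2 ± 3i.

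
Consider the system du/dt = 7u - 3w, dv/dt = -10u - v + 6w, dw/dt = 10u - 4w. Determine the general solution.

u(t) = K_1e^(t) - 3K_3e^(2t), v(t) = K_1e^(t) + K_2e^(-t), w(t) = 2K_1e^(t) - 5K_3e^(2t)

Coefficient matrix A = [[7, 0, -3], [-10, -1, 6], [10, 0, -4]].
det(A - λI) = 0 gives eigenvalues λ = 1, -1, 2.
For λ=1: eigenvector (1,1,2).
For λ=-1: eigenvector (0,1,0).
For λ=2: eigenvector (-3,0,-5).
General solution: K_1e^(t)(1,1,2) + K_2e^(-t)(0,1,0) + K_3e^(2t)(-3,0,-5).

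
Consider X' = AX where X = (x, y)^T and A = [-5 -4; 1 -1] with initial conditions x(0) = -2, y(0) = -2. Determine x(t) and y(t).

Coefficient matrix A = [[-5, -4], [1, -1]].
Characteristic polynomial det(A - λI) = λ^2 + 6λ + 9 = 0.
Single eigenvalue λ = -3 with algebraic multiplicity 2.
Eigenvector v = (-2,1); generalized eigenvector w with (A-λI)w=v is (-1,1).
General solution: e^(-3t)[C_1·v + C_2·(t·v + w)].
Applying x(0)=-2, y(0)=-2 gives C_1=4, C_2=-6.

x(t) = 12te^(-3t) - 2e^(-3t), y(t) = -6te^(-3t) - 2e^(-3t)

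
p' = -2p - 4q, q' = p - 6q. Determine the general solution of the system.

p(t) = 2c_1e^(-4t) + 2c_2te^(-4t) + 3c_2e^(-4t), q(t) = c_1e^(-4t) + c_2te^(-4t) + c_2e^(-4t)

Coefficient matrix A = [[-2, -4], [1, -6]].
Characteristic polynomial det(A - λI) = λ^2 + 8λ + 16 = 0.
Single eigenvalue λ = -4 with algebraic multiplicity 2.
Eigenvector v = (2,1); generalized eigenvector w with (A-λI)w=v is (3,1).
General solution: e^(-4t)[c_1·v + c_2·(t·v + w)].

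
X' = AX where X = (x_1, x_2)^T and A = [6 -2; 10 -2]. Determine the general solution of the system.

x_1(t) = -c_1e^(2t)cos(2t) - c_2e^(2t)sin(2t), x_2(t) = -c_1e^(2t)sin(2t) - 2c_1e^(2t)cos(2t) - 2c_2e^(2t)sin(2t) + c_2e^(2t)cos(2t)

Coefficient matrix A = [[6, -2], [10, -2]].
Characteristic polynomial det(A - λI) = λ^2 - 4λ + 8 = 0.
Eigenvalues λ = 2 ± 2i (complex conjugate pair).
For λ=2+2i: an eigenvector is (-1,-2) - i(0,-1) = (-1, -2 + i).
A real fundamental pair from Re and Im of e^((2+2i)t)v: X_1 = e^(2t)(cos(2t)·(-1,-2) + sin(2t)·(0,-1)), X_2 = e^(2t)(sin(2t)·(-1,-2) - cos(2t)·(0,-1)).
General solution: c_1X_1 + c_2X_2.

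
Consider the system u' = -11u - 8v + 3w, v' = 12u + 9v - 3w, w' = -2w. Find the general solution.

Coefficient matrix A = [[-11, -8, 3], [12, 9, -3], [0, 0, -2]].
det(A - λI) = 0 gives eigenvalues λ = -3, 1, -2.
For λ=-3: eigenvector (1,-1,0).
For λ=1: eigenvector (-2,3,0).
For λ=-2: eigenvector (3,-3,1).
General solution: C_1e^(-3t)(1,-1,0) + C_2e^(t)(-2,3,0) + C_3e^(-2t)(3,-3,1).

u(t) = C_1e^(-3t) - 2C_2e^(t) + 3C_3e^(-2t), v(t) = -C_1e^(-3t) + 3C_2e^(t) - 3C_3e^(-2t), w(t) = C_3e^(-2t)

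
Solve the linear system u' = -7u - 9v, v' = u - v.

u(t) = 3c_1e^(-4t) + 3c_2te^(-4t) - c_2e^(-4t), v(t) = -c_1e^(-4t) - c_2te^(-4t)

Coefficient matrix A = [[-7, -9], [1, -1]].
Characteristic polynomial det(A - λI) = λ^2 + 8λ + 16 = 0.
Single eigenvalue λ = -4 with algebraic multiplicity 2.
Eigenvector v = (3,-1); generalized eigenvector w with (A-λI)w=v is (-1,0).
General solution: e^(-4t)[c_1·v + c_2·(t·v + w)].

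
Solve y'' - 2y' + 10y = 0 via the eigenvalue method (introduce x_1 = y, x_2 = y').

Let x_1 = y, x_2 = y'. Then x_1' = x_2 and x_2' = -10x_1 + 2x_2.
A = [[0,1],[-10,2]]; det(A-λI) = λ^2 - 2λ + 10.
Eigenvalues λ = 1 ± 3i.

y(t) = c_1e^(t)cos(3t) + c_2e^(t)sin(3t)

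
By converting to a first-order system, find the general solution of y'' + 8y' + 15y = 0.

y(t) = K_1e^(-3t) + K_2e^(-5t)

Let x_1 = y, x_2 = y'. Then x_1' = x_2 and x_2' = -15x_1 - 8x_2.
A = [[0,1],[-15,-8]]; det(A-λI) = λ^2 + 8λ + 15.
Eigenvalues λ = -3, -5 with eigenvectors (1,-3), (1,-5).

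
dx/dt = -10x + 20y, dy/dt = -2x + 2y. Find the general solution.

Coefficient matrix A = [[-10, 20], [-2, 2]].
Characteristic polynomial det(A - λI) = λ^2 + 8λ + 20 = 0.
Eigenvalues λ = -4 ± 2i (complex conjugate pair).
For λ=-4+2i: an eigenvector is (3,1) - i(1,0) = (3 - i, 1).
A real fundamental pair from Re and Im of e^((-4+2i)t)v: X_1 = e^(-4t)(cos(2t)·(3,1) + sin(2t)·(1,0)), X_2 = e^(-4t)(sin(2t)·(3,1) - cos(2t)·(1,0)).
General solution: K_1X_1 + K_2X_2.

x(t) = K_1e^(-4t)sin(2t) + 3K_1e^(-4t)cos(2t) + 3K_2e^(-4t)sin(2t) - K_2e^(-4t)cos(2t), y(t) = K_1e^(-4t)cos(2t) + K_2e^(-4t)sin(2t)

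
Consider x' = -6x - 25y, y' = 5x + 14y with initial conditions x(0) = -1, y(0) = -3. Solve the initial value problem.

Coefficient matrix A = [[-6, -25], [5, 14]].
Characteristic polynomial det(A - λI) = λ^2 - 8λ + 41 = 0.
Eigenvalues λ = 4 ± 5i (complex conjugate pair).
For λ=4+5i: an eigenvector is (2,-1) - i(1,0) = (2 - i, -1).
A real fundamental pair from Re and Im of e^((4+5i)t)v: X_1 = e^(4t)(cos(5t)·(2,-1) + sin(5t)·(1,0)), X_2 = e^(4t)(sin(5t)·(2,-1) - cos(5t)·(1,0)).
General solution: K_1X_1 + K_2X_2.
Applying x(0)=-1, y(0)=-3 gives K_1=3, K_2=7.

x(t) = 17e^(4t)sin(5t) - e^(4t)cos(5t), y(t) = -7e^(4t)sin(5t) - 3e^(4t)cos(5t)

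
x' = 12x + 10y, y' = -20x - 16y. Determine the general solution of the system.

Coefficient matrix A = [[12, 10], [-20, -16]].
Characteristic polynomial det(A - λI) = λ^2 + 4λ + 8 = 0.
Eigenvalues λ = -2 ± 2i (complex conjugate pair).
For λ=-2+2i: an eigenvector is (2,-3) - i(-1,1) = (2 + i, -3 - i).
A real fundamental pair from Re and Im of e^((-2+2i)t)v: X_1 = e^(-2t)(cos(2t)·(2,-3) + sin(2t)·(-1,1)), X_2 = e^(-2t)(sin(2t)·(2,-3) - cos(2t)·(-1,1)).
General solution: K_1X_1 + K_2X_2.

x(t) = -K_1e^(-2t)sin(2t) + 2K_1e^(-2t)cos(2t) + 2K_2e^(-2t)sin(2t) + K_2e^(-2t)cos(2t), y(t) = K_1e^(-2t)sin(2t) - 3K_1e^(-2t)cos(2t) - 3K_2e^(-2t)sin(2t) - K_2e^(-2t)cos(2t)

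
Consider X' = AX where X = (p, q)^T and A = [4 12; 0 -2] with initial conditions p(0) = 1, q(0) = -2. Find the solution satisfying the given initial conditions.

p(t) = -3e^(4t) + 4e^(-2t), q(t) = -2e^(-2t)

Coefficient matrix A = [[4, 12], [0, -2]].
Characteristic polynomial det(A - λI) = λ^2 - 2λ - 8 = 0.
Eigenvalues λ = 4, -2.
For λ=4: (A-λI) row 1 is [0, 12], so an eigenvector is (1, 0).
For λ=-2: (A-λI) row 1 is [6, 12], so an eigenvector is (-2, 1).
General solution: C_1e^(4t)(1,0) + C_2e^(-2t)(-2,1).
Applying p(0)=1, q(0)=-2 gives C_1=-3, C_2=-2.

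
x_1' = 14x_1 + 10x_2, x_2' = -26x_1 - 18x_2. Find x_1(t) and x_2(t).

x_1(t) = -C_1e^(-2t)sin(2t) - 2C_1e^(-2t)cos(2t) - 2C_2e^(-2t)sin(2t) + C_2e^(-2t)cos(2t), x_2(t) = 2C_1e^(-2t)sin(2t) + 3C_1e^(-2t)cos(2t) + 3C_2e^(-2t)sin(2t) - 2C_2e^(-2t)cos(2t)

Coefficient matrix A = [[14, 10], [-26, -18]].
Characteristic polynomial det(A - λI) = λ^2 + 4λ + 8 = 0.
Eigenvalues λ = -2 ± 2i (complex conjugate pair).
For λ=-2+2i: an eigenvector is (-2,3) - i(-1,2) = (-2 + i, 3 - 2i).
A real fundamental pair from Re and Im of e^((-2+2i)t)v: X_1 = e^(-2t)(cos(2t)·(-2,3) + sin(2t)·(-1,2)), X_2 = e^(-2t)(sin(2t)·(-2,3) - cos(2t)·(-1,2)).
General solution: C_1X_1 + C_2X_2.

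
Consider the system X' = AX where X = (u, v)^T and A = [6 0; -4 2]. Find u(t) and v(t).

Coefficient matrix A = [[6, 0], [-4, 2]].
Characteristic polynomial det(A - λI) = λ^2 - 8λ + 12 = 0.
Eigenvalues λ = 6, 2.
For λ=6: (A-λI) row 2 is [-4, -4], so an eigenvector is (1, -1).
For λ=2: (A-λI) row 1 is [4, 0], so an eigenvector is (0, -1).
General solution: K_1e^(6t)(1,-1) + K_2e^(2t)(0,-1).

u(t) = K_1e^(6t), v(t) = -K_1e^(6t) - K_2e^(2t)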